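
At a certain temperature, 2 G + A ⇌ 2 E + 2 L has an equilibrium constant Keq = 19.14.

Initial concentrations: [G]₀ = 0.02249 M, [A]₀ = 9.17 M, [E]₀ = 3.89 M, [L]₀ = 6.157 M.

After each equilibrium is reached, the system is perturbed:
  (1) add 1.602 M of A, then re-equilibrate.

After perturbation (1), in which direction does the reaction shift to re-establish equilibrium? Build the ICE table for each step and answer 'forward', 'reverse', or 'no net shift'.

Q₀ = 1.2368e+05 vs Keq = 19.14 ⇒ Q>K, reverse
Step 1:
                    G           A           E           L
  Initial     0.02249        9.17        3.89       6.157
  Change        1.045      0.5226      -1.045      -1.045
  Equil         1.068       9.693       2.845       5.112
  solve Keq expr → x = -0.5226; check Q = 19.14
Then add 1.602 M of A.
Step 2:
                    G           A           E           L
  Initial       1.068       11.29       2.845       5.112
  Change     -0.05016    -0.02508     0.05016     0.05016
  Equil         1.018       11.27       2.895       5.162
  solve Keq expr → x = 0.02508; check Q = 19.14

Direction: forward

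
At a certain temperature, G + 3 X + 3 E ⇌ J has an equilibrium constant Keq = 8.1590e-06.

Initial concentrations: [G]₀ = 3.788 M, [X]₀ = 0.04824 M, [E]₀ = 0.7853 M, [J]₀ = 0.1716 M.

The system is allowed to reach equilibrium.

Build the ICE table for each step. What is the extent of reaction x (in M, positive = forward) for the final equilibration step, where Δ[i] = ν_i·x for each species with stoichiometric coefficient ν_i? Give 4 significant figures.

Q₀ = 833.3 vs Keq = 8.1590e-06 ⇒ Q>K, reverse
Step 1:
                   G          X          E          J
  I            3.788    0.04824     0.7853     0.1716
  C           0.1716     0.5148     0.5148    -0.1716
  E             3.96      0.563        1.3 1.2668e-05
  solve Keq expr → x = -0.1716; check Q = 8.1590e-06

x = -0.1716 M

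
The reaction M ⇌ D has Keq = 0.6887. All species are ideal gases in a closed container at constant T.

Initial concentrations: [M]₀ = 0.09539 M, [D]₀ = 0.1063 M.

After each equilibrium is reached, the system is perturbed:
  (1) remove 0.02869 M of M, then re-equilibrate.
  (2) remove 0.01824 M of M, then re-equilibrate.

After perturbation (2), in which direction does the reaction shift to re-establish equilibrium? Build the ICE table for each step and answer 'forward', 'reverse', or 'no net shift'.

Direction: reverse

Q₀ = 1.114 vs Keq = 0.6887 ⇒ Q>K, reverse
Step 1:
                    M           D
  init        0.09539      0.1063
  Δ           0.02405    -0.02405
  eq           0.1194     0.08225
  solve Keq expr → x = -0.02405; check Q = 0.6887
Then remove 0.02869 M of M.
Step 2:
                    M           D
  init        0.09075     0.08225
  Δ            0.0117     -0.0117
  eq           0.1024     0.07055
  solve Keq expr → x = -0.0117; check Q = 0.6887
Then remove 0.01824 M of M.
Step 3:
                    M           D
  init        0.08421     0.07055
  Δ          0.007439   -0.007439
  eq          0.09164     0.06312
  solve Keq expr → x = -0.007439; check Q = 0.6887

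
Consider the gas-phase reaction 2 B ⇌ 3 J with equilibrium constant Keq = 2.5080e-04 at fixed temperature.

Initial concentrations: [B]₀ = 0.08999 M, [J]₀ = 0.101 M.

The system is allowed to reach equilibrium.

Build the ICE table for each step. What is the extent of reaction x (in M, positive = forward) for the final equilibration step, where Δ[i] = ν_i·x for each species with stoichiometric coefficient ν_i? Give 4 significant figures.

Q₀ = 0.1272 vs Keq = 2.5080e-04 ⇒ Q>K, reverse
Step 1:
                   B          J
  I          0.08999      0.101
  C          0.05569   -0.08354
  E           0.1457    0.01746
  solve Keq expr → x = -0.02785; check Q = 2.5080e-04

x = -0.02785 M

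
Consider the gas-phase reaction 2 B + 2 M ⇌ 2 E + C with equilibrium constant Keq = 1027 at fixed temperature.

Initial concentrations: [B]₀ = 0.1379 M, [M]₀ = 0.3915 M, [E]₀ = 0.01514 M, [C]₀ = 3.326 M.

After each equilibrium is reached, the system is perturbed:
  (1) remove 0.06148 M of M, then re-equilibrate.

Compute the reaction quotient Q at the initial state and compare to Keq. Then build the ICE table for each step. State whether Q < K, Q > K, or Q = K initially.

Q₀ = 0.2616 vs Keq = 1027 ⇒ Q<K, forward
Step 1:
                  B         M         E         C
  init       0.1379    0.3915   0.01514     3.326
  Δ         -0.1118   -0.1118    0.1118   0.05592
  eq        0.02606    0.2797     0.127     3.382
  solve Keq expr → x = 0.05592; check Q = 1027
Then remove 0.06148 M of M.
Step 2:
                  B         M         E         C
  init      0.02606    0.2182     0.127     3.382
  Δ        0.005212  0.005212 -0.005212 -0.002606
  eq        0.03127    0.2234    0.1218     3.379
  solve Keq expr → x = -0.002606; check Q = 1027

Q₀ = 0.2616; Q < K (proceeds forward)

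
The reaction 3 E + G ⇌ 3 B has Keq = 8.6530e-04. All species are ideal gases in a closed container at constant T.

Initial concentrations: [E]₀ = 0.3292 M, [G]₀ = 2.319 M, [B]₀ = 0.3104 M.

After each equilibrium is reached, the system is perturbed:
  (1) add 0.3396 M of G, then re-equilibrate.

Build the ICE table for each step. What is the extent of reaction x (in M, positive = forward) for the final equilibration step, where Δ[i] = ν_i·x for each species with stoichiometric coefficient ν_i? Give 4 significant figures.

x = 9.5787e-04 M

Q₀ = 0.3615 vs Keq = 8.6530e-04 ⇒ Q>K, reverse
Step 1:
                    E           G           B
  I            0.3292       2.319      0.3104
  C             0.238     0.07935      -0.238
  E            0.5672       2.398     0.07235
  solve Keq expr → x = -0.07935; check Q = 8.6530e-04
Then add 0.3396 M of G.
Step 2:
                    E           G           B
  I            0.5672       2.738     0.07235
  C         -0.002874 -9.5787e-04    0.002874
  E            0.5644       2.737     0.07523
  solve Keq expr → x = 9.5787e-04; check Q = 8.6530e-04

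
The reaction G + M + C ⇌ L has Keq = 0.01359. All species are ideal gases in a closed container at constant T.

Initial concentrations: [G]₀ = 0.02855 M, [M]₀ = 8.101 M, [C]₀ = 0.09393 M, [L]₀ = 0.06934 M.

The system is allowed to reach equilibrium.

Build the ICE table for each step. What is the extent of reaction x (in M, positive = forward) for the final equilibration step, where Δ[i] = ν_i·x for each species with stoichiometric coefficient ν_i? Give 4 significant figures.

x = -0.06762 M

Q₀ = 3.192 vs Keq = 0.01359 ⇒ Q>K, reverse
Step 1:
                    G           M           C           L
  Initial     0.02855       8.101     0.09393     0.06934
  Change      0.06762     0.06762     0.06762    -0.06762
  Equil       0.09617       8.169      0.1615    0.001725
  solve Keq expr → x = -0.06762; check Q = 0.01359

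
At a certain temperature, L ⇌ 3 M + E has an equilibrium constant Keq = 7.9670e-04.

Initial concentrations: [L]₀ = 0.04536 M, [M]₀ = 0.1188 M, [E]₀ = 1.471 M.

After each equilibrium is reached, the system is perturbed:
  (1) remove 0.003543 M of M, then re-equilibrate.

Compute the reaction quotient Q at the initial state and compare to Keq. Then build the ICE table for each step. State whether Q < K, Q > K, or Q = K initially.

Q₀ = 0.05437 vs Keq = 7.9670e-04 ⇒ Q>K, reverse
Step 1:
                   L          M          E
  Initial    0.04536     0.1188      1.471
  Change     0.02814   -0.08443   -0.02814
  Equil       0.0735    0.03437      1.443
  solve Keq expr → x = -0.02814; check Q = 7.9670e-04
Then remove 0.003543 M of M.
Step 2:
                   L          M          E
  Initial     0.0735    0.03082      1.443
  Change    -0.00112   0.003359    0.00112
  Equil      0.07239    0.03418      1.444
  solve Keq expr → x = 0.00112; check Q = 7.9670e-04

Q₀ = 0.05437; Q > K (proceeds reverse)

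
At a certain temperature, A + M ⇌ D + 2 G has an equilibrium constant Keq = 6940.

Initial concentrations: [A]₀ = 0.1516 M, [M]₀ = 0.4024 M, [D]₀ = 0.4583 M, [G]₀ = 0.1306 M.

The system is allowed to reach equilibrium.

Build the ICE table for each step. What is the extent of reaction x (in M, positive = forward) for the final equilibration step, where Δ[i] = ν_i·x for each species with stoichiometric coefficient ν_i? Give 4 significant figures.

x = 0.1515 M

Q₀ = 0.1281 vs Keq = 6940 ⇒ Q<K, forward
Step 1:
                  A         M         D         G
  I          0.1516    0.4024    0.4583    0.1306
  C         -0.1515   -0.1515    0.1515    0.3031
  E       6.5876e-05    0.2509    0.6098    0.4337
  solve Keq expr → x = 0.1515; check Q = 6940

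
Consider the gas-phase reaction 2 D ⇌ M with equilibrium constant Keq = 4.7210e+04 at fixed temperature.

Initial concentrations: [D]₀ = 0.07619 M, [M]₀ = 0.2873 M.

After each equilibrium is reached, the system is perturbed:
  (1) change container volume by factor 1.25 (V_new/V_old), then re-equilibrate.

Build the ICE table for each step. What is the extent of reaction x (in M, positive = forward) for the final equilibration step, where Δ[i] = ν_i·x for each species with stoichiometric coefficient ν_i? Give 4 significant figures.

Q₀ = 49.49 vs Keq = 4.7210e+04 ⇒ Q<K, forward
Step 1:
                   D          M
  I          0.07619     0.2873
  C         -0.07357    0.03678
  E          0.00262     0.3241
  solve Keq expr → x = 0.03678; check Q = 4.7210e+04
Then change container volume by factor 1.25 (V_new/V_old).
Step 2:
                   D          M
  I         0.002096     0.2593
  C       2.4685e-04 -1.2342e-04
  E         0.002343     0.2591
  solve Keq expr → x = -1.2342e-04; check Q = 4.7210e+04

x = -1.2342e-04 M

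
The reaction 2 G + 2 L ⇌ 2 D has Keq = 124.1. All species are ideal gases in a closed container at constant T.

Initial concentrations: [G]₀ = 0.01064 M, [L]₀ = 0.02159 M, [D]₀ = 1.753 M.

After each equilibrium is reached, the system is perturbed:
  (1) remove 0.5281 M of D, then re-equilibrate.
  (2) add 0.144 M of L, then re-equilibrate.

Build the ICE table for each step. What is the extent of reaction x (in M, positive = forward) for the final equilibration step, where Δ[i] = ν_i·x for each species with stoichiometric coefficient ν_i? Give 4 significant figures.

Q₀ = 5.8234e+07 vs Keq = 124.1 ⇒ Q>K, reverse
Step 1:
                   G          L          D
  Initial    0.01064    0.02159      1.753
  Change      0.3401     0.3401    -0.3401
  Equil       0.3507     0.3617      1.413
  solve Keq expr → x = -0.17; check Q = 124.1
Then remove 0.5281 M of D.
Step 2:
                   G          L          D
  Initial     0.3507     0.3617     0.8848
  Change    -0.06425   -0.06425    0.06425
  Equil       0.2865     0.2974     0.9491
  solve Keq expr → x = 0.03212; check Q = 124.1
Then add 0.144 M of L.
Step 3:
                   G          L          D
  Initial     0.2865     0.4414     0.9491
  Change    -0.05402   -0.05402    0.05402
  Equil       0.2324     0.3874      1.003
  solve Keq expr → x = 0.02701; check Q = 124.1

x = 0.02701 M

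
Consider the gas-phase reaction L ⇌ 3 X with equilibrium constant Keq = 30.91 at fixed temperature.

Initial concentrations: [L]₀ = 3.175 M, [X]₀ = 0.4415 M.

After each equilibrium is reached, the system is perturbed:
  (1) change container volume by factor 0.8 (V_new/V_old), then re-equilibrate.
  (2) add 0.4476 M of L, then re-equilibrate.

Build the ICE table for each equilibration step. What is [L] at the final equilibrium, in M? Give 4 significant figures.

[L]_eq = 3.079 M

Q₀ = 0.0271 vs Keq = 30.91 ⇒ Q<K, forward
Step 1:
                   L          X
  init         3.175     0.4415
  Δ           -1.172      3.515
  eq           2.003      3.956
  solve Keq expr → x = 1.172; check Q = 30.91
Then change container volume by factor 0.8 (V_new/V_old).
Step 2:
                   L          X
  init         2.504      4.945
  Δ           0.1924    -0.5771
  eq           2.697      4.368
  solve Keq expr → x = -0.1924; check Q = 30.91
Then add 0.4476 M of L.
Step 3:
                   L          X
  init         3.144      4.368
  Δ         -0.06572     0.1972
  eq           3.079      4.565
  solve Keq expr → x = 0.06572; check Q = 30.91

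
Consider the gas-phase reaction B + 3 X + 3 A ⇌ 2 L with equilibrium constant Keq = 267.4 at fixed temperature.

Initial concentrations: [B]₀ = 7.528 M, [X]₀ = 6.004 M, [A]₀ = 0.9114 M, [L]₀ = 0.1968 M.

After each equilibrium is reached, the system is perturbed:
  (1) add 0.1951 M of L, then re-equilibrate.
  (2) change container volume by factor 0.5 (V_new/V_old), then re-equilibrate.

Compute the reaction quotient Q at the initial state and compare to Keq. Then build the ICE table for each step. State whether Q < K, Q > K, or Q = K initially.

Q₀ = 3.1399e-05 vs Keq = 267.4 ⇒ Q<K, forward
Step 1:
                   B          X          A          L
  I            7.528      6.004     0.9114     0.1968
  C          -0.2993    -0.8979    -0.8979     0.5986
  E            7.229      5.106     0.0135     0.7954
  solve Keq expr → x = 0.2993; check Q = 267.4
Then add 0.1951 M of L.
Step 2:
                   B          X          A          L
  I            7.229      5.106     0.0135     0.9905
  C       7.0125e-04   0.002104   0.002104  -0.001402
  E            7.229      5.108     0.0156     0.9891
  solve Keq expr → x = -7.0125e-04; check Q = 267.4
Then change container volume by factor 0.5 (V_new/V_old).
Step 3:
                   B          X          A          L
  I            14.46      10.22     0.0312      1.978
  C        -0.007101    -0.0213    -0.0213     0.0142
  E            14.45       10.2   0.009897      1.992
  solve Keq expr → x = 0.007101; check Q = 267.4

Q₀ = 3.1399e-05; Q < K (proceeds forward)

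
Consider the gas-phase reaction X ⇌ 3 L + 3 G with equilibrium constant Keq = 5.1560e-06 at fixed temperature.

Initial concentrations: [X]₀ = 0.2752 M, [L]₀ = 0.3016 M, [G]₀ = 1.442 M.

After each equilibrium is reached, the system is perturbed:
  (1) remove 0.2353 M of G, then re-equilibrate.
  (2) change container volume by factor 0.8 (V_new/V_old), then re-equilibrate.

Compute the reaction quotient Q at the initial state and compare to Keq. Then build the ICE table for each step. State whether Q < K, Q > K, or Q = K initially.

Q₀ = 0.2989; Q > K (proceeds reverse)

Q₀ = 0.2989 vs Keq = 5.1560e-06 ⇒ Q>K, reverse
Step 1:
                   X          L          G
  init        0.2752     0.3016      1.442
  Δ          0.09694    -0.2908    -0.2908
  eq          0.3721    0.01079      1.151
  solve Keq expr → x = -0.09694; check Q = 5.1560e-06
Then remove 0.2353 M of G.
Step 2:
                   X          L          G
  init        0.3721    0.01079     0.9159
  Δ       -9.0730e-04   0.002722   0.002722
  eq          0.3712    0.01352     0.9186
  solve Keq expr → x = 9.0730e-04; check Q = 5.1560e-06
Then change container volume by factor 0.8 (V_new/V_old).
Step 3:
                   X          L          G
  init         0.464     0.0169      1.148
  Δ         0.001727   -0.00518   -0.00518
  eq          0.4658    0.01172      1.143
  solve Keq expr → x = -0.001727; check Q = 5.1560e-06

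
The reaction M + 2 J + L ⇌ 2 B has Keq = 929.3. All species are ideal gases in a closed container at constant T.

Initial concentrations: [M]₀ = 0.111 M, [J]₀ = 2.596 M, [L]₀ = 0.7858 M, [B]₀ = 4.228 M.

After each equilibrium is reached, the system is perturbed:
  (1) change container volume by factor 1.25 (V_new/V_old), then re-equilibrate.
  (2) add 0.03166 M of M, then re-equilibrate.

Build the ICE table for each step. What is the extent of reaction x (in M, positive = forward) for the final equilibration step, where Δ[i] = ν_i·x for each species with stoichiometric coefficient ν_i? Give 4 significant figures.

Q₀ = 30.41 vs Keq = 929.3 ⇒ Q<K, forward
Step 1:
                  M         J         L         B
  Initial     0.111     2.596    0.7858     4.228
  Change    -0.1055    -0.211   -0.1055     0.211
  Equil     0.00548     2.385    0.6803     4.439
  solve Keq expr → x = 0.1055; check Q = 929.3
Then change container volume by factor 1.25 (V_new/V_old).
Step 2:
                  M         J         L         B
  Initial  0.004384     1.908    0.5442     3.551
  Change   0.002384  0.004768  0.002384 -0.004768
  Equil    0.006768     1.913    0.5466     3.546
  solve Keq expr → x = -0.002384; check Q = 929.3
Then add 0.03166 M of M.
Step 3:
                  M         J         L         B
  Initial   0.03843     1.913    0.5466     3.546
  Change   -0.03051  -0.06103  -0.03051   0.06103
  Equil    0.007914     1.852    0.5161     3.607
  solve Keq expr → x = 0.03051; check Q = 929.3

x = 0.03051 M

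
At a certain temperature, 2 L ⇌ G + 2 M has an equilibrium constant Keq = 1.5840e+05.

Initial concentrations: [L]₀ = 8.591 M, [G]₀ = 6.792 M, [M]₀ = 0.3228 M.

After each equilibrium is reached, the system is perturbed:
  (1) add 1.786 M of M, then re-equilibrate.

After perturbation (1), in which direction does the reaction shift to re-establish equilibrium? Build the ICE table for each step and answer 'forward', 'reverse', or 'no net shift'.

Direction: reverse

Q₀ = 0.009589 vs Keq = 1.5840e+05 ⇒ Q<K, forward
Step 1:
                  L         G         M
  init        8.591     6.792    0.3228
  Δ          -8.517     4.259     8.517
  eq        0.07384     11.05      8.84
  solve Keq expr → x = 4.259; check Q = 1.5840e+05
Then add 1.786 M of M.
Step 2:
                  L         G         M
  init      0.07384     11.05     10.63
  Δ         0.01476 -0.007382  -0.01476
  eq         0.0886     11.04     10.61
  solve Keq expr → x = -0.007382; check Q = 1.5840e+05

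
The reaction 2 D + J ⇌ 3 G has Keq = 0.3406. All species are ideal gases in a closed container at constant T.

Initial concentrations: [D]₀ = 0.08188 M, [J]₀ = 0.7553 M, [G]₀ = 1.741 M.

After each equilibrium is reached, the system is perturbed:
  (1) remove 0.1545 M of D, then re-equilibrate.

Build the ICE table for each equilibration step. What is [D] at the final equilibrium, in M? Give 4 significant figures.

Q₀ = 1042 vs Keq = 0.3406 ⇒ Q>K, reverse
Step 1:
                    D           J           G
  init        0.08188      0.7553       1.741
  Δ             0.737      0.3685      -1.105
  eq           0.8189       1.124      0.6355
  solve Keq expr → x = -0.3685; check Q = 0.3406
Then remove 0.1545 M of D.
Step 2:
                    D           J           G
  init         0.6644       1.124      0.6355
  Δ           0.03874     0.01937    -0.05812
  eq           0.7031       1.143      0.5774
  solve Keq expr → x = -0.01937; check Q = 0.3406

[D]_eq = 0.7031 M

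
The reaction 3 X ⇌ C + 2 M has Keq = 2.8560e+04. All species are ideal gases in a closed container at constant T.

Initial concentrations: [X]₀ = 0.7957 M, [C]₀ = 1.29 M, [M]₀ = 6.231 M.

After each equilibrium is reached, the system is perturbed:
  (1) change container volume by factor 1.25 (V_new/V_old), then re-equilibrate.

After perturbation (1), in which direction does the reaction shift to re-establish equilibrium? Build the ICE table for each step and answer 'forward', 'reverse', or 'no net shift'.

Q₀ = 99.42 vs Keq = 2.8560e+04 ⇒ Q<K, forward
Step 1:
                  X         C         M
  I          0.7957      1.29     6.231
  C         -0.6626    0.2209    0.4418
  E          0.1331     1.511     6.673
  solve Keq expr → x = 0.2209; check Q = 2.8560e+04
Then change container volume by factor 1.25 (V_new/V_old).
Step 2:
                  X         C         M
  I          0.1064     1.209     5.338
  C               0         0         0
  E          0.1064     1.209     5.338
  solve Keq expr → x = 0; check Q = 2.8560e+04

Direction: no net shift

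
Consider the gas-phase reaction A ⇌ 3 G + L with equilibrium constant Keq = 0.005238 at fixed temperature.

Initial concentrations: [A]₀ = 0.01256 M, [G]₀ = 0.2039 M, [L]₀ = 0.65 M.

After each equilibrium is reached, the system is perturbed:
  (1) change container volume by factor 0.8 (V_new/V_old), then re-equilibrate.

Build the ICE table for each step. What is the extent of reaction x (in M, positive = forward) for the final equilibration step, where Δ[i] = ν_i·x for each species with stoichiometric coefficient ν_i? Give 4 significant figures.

x = -0.00571 M

Q₀ = 0.4387 vs Keq = 0.005238 ⇒ Q>K, reverse
Step 1:
                   A          G          L
  Initial    0.01256     0.2039       0.65
  Change     0.04204    -0.1261   -0.04204
  Equil       0.0546    0.07777      0.608
  solve Keq expr → x = -0.04204; check Q = 0.005238
Then change container volume by factor 0.8 (V_new/V_old).
Step 2:
                   A          G          L
  Initial    0.06825    0.09722     0.7599
  Change     0.00571   -0.01713   -0.00571
  Equil      0.07396    0.08009     0.7542
  solve Keq expr → x = -0.00571; check Q = 0.005238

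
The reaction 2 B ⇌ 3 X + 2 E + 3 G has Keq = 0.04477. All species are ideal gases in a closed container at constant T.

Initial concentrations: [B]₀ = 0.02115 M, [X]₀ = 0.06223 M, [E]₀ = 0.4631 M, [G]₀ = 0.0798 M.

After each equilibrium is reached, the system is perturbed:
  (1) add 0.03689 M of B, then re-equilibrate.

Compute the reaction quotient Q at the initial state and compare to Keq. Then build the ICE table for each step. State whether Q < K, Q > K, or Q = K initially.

Q₀ = 5.8713e-05 vs Keq = 0.04477 ⇒ Q<K, forward
Step 1:
                  B         X         E         G
  Initial   0.02115   0.06223    0.4631    0.0798
  Change   -0.01894   0.02841   0.01894   0.02841
  Equil    0.002213   0.09064     0.482    0.1082
  solve Keq expr → x = 0.009469; check Q = 0.04477
Then add 0.03689 M of B.
Step 2:
                  B         X         E         G
  Initial    0.0391   0.09064     0.482    0.1082
  Change   -0.03149   0.04723   0.03149   0.04723
  Equil    0.007614    0.1379    0.5135    0.1554
  solve Keq expr → x = 0.01574; check Q = 0.04477

Q₀ = 5.8713e-05; Q < K (proceeds forward)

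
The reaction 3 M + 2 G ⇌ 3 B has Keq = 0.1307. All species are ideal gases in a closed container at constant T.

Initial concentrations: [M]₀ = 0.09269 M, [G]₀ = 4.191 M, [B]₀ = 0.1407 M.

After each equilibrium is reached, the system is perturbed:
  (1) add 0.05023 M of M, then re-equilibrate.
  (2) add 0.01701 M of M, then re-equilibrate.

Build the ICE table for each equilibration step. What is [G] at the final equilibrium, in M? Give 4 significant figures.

Q₀ = 0.1991 vs Keq = 0.1307 ⇒ Q>K, reverse
Step 1:
                  M         G         B
  init      0.09269     4.191    0.1407
  Δ        0.007897  0.005265 -0.007897
  eq         0.1006     4.196    0.1328
  solve Keq expr → x = -0.002632; check Q = 0.1307
Then add 0.05023 M of M.
Step 2:
                  M         G         B
  init       0.1508     4.196    0.1328
  Δ        -0.02837  -0.01891   0.02837
  eq         0.1224     4.177    0.1612
  solve Keq expr → x = 0.009457; check Q = 0.1307
Then add 0.01701 M of M.
Step 3:
                  M         G         B
  init       0.1395     4.177    0.1612
  Δ       -0.009591 -0.006394  0.009591
  eq         0.1299     4.171    0.1708
  solve Keq expr → x = 0.003197; check Q = 0.1307

[G]_eq = 4.171 M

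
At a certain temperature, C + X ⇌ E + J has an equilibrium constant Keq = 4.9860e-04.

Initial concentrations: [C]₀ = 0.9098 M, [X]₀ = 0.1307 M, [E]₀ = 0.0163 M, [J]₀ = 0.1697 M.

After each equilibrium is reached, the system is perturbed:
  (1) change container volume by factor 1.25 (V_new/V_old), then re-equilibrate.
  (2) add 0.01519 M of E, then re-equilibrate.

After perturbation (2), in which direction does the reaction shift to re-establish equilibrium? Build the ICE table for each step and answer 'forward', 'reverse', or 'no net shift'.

Direction: reverse

Q₀ = 0.02326 vs Keq = 4.9860e-04 ⇒ Q>K, reverse
Step 1:
                   C          X          E          J
  Initial     0.9098     0.1307     0.0163     0.1697
  Change     0.01586    0.01586   -0.01586   -0.01586
  Equil       0.9257     0.1466 4.3970e-04     0.1538
  solve Keq expr → x = -0.01586; check Q = 4.9860e-04
Then change container volume by factor 1.25 (V_new/V_old).
Step 2:
                   C          X          E          J
  Initial     0.7405     0.1172 3.5176e-04     0.1231
  Change           0          0          0          0
  Equil       0.7405     0.1172 3.5176e-04     0.1231
  solve Keq expr → x = 0; check Q = 4.9860e-04
Then add 0.01519 M of E.
Step 3:
                   C          X          E          J
  Initial     0.7405     0.1172    0.01554     0.1231
  Change     0.01508    0.01508   -0.01508   -0.01508
  Equil       0.7556     0.1323 4.6165e-04      0.108
  solve Keq expr → x = -0.01508; check Q = 4.9860e-04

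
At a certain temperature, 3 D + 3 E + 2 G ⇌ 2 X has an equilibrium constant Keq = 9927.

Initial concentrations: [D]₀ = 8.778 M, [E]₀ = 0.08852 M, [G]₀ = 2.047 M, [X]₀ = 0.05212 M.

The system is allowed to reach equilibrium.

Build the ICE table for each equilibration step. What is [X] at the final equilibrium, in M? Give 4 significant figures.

Q₀ = 0.001382 vs Keq = 9927 ⇒ Q<K, forward
Step 1:
                  D         E         G         X
  init        8.778   0.08852     2.047   0.05212
  Δ        -0.08774  -0.08774  -0.05849   0.05849
  eq           8.69 7.8022e-04     1.989    0.1106
  solve Keq expr → x = 0.02925; check Q = 9927

[X]_eq = 0.1106 M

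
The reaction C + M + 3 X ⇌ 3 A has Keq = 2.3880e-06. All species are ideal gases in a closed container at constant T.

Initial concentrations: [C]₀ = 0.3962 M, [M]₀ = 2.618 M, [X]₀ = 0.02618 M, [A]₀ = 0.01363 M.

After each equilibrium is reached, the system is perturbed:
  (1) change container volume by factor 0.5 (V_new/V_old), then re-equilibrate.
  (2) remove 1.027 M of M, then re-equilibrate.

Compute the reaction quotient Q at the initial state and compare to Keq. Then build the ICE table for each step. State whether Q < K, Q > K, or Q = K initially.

Q₀ = 0.136 vs Keq = 2.3880e-06 ⇒ Q>K, reverse
Step 1:
                  C         M         X         A
  Initial    0.3962     2.618   0.02618   0.01363
  Change   0.004365  0.004365    0.0131   -0.0131
  Equil      0.4006     2.622   0.03928 5.3366e-04
  solve Keq expr → x = -0.004365; check Q = 2.3880e-06
Then change container volume by factor 0.5 (V_new/V_old).
Step 2:
                  C         M         X         A
  Initial    0.8011     5.245   0.07855  0.001067
  Change  -2.0452e-04 -2.0452e-04 -6.1355e-04 6.1355e-04
  Equil      0.8009     5.245   0.07794  0.001681
  solve Keq expr → x = 2.0452e-04; check Q = 2.3880e-06
Then remove 1.027 M of M.
Step 3:
                  C         M         X         A
  Initial    0.8009     4.218   0.07794  0.001681
  Change  3.8478e-05 3.8478e-05 1.1543e-04 -1.1543e-04
  Equil       0.801     4.218   0.07805  0.001565
  solve Keq expr → x = -3.8478e-05; check Q = 2.3880e-06

Q₀ = 0.136; Q > K (proceeds reverse)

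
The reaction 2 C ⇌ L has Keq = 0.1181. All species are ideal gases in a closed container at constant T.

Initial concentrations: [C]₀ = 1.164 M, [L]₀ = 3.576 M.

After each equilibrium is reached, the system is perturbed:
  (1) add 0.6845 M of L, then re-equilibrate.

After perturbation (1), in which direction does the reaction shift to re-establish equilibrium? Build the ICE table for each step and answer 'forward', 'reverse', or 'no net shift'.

Direction: reverse

Q₀ = 2.639 vs Keq = 0.1181 ⇒ Q>K, reverse
Step 1:
                   C          L
  I            1.164      3.576
  C            3.019      -1.51
  E            4.183      2.066
  solve Keq expr → x = -1.51; check Q = 0.1181
Then add 0.6845 M of L.
Step 2:
                   C          L
  I            4.183      2.751
  C           0.4443    -0.2222
  E            4.627      2.529
  solve Keq expr → x = -0.2222; check Q = 0.1181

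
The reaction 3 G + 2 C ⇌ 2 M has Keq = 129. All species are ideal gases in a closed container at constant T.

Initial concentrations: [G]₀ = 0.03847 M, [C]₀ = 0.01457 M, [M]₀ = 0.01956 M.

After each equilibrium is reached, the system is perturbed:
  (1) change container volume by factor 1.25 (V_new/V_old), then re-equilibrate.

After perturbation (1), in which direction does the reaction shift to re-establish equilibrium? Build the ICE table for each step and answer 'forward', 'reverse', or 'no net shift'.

Q₀ = 3.1656e+04 vs Keq = 129 ⇒ Q>K, reverse
Step 1:
                   G          C          M
  init       0.03847    0.01457    0.01956
  Δ          0.02195    0.01463   -0.01463
  eq         0.06042     0.0292   0.004926
  solve Keq expr → x = -0.007317; check Q = 129
Then change container volume by factor 1.25 (V_new/V_old).
Step 2:
                   G          C          M
  init       0.04834    0.02336   0.003941
  Δ         0.001337 8.9119e-04 -8.9119e-04
  eq         0.04967    0.02425    0.00305
  solve Keq expr → x = -4.4560e-04; check Q = 129

Direction: reverse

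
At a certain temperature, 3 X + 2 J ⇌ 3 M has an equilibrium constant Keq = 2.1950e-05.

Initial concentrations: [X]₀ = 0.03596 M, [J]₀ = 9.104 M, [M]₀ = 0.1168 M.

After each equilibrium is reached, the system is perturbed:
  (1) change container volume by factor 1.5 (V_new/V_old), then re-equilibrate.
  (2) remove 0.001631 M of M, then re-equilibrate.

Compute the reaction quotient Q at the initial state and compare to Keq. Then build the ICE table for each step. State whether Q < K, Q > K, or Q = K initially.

Q₀ = 0.4134; Q > K (proceeds reverse)

Q₀ = 0.4134 vs Keq = 2.1950e-05 ⇒ Q>K, reverse
Step 1:
                  X         J         M
  Initial   0.03596     9.104    0.1168
  Change     0.1001   0.06674   -0.1001
  Equil      0.1361     9.171   0.01669
  solve Keq expr → x = -0.03337; check Q = 2.1950e-05
Then change container volume by factor 1.5 (V_new/V_old).
Step 2:
                  X         J         M
  Initial   0.09071     6.114   0.01113
  Change   0.002409  0.001606 -0.002409
  Equil     0.09312     6.115  0.008719
  solve Keq expr → x = -8.0290e-04; check Q = 2.1950e-05
Then remove 0.001631 M of M.
Step 3:
                  X         J         M
  Initial   0.09312     6.115  0.007088
  Change  -0.001491 -9.9367e-04  0.001491
  Equil     0.09163     6.114  0.008579
  solve Keq expr → x = 4.9684e-04; check Q = 2.1950e-05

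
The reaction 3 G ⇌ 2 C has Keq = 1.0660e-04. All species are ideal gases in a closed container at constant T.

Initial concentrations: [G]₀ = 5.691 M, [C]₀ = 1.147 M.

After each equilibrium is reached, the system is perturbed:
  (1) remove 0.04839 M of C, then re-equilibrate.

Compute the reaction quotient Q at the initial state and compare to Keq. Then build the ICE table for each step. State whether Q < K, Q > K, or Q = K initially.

Q₀ = 0.007138 vs Keq = 1.0660e-04 ⇒ Q>K, reverse
Step 1:
                   G          C
  init         5.691      1.147
  Δ            1.426     -0.951
  eq           7.117      0.196
  solve Keq expr → x = -0.4755; check Q = 1.0660e-04
Then remove 0.04839 M of C.
Step 2:
                   G          C
  init         7.117     0.1477
  Δ         -0.06836    0.04557
  eq           7.049     0.1932
  solve Keq expr → x = 0.02279; check Q = 1.0660e-04

Q₀ = 0.007138; Q > K (proceeds reverse)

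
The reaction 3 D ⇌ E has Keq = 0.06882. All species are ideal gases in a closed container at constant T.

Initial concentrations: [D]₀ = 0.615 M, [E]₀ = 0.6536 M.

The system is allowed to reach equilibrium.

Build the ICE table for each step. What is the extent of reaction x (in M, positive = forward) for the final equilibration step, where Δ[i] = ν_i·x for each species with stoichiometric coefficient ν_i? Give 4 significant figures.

Q₀ = 2.81 vs Keq = 0.06882 ⇒ Q>K, reverse
Step 1:
                    D           E
  init          0.615      0.6536
  Δ             1.034     -0.3448
  eq            1.649      0.3088
  solve Keq expr → x = -0.3448; check Q = 0.06882

x = -0.3448 M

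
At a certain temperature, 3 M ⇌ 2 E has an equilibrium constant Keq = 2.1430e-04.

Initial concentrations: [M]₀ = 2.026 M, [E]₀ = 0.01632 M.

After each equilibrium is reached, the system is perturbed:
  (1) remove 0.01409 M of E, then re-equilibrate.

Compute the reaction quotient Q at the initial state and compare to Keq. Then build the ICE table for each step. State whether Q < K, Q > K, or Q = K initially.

Q₀ = 3.2027e-05; Q < K (proceeds forward)

Q₀ = 3.2027e-05 vs Keq = 2.1430e-04 ⇒ Q<K, forward
Step 1:
                  M         E
  Initial     2.026   0.01632
  Change   -0.03711   0.02474
  Equil       1.989   0.04106
  solve Keq expr → x = 0.01237; check Q = 2.1430e-04
Then remove 0.01409 M of E.
Step 2:
                  M         E
  Initial     1.989   0.02697
  Change    -0.0202   0.01347
  Equil       1.969   0.04044
  solve Keq expr → x = 0.006733; check Q = 2.1430e-04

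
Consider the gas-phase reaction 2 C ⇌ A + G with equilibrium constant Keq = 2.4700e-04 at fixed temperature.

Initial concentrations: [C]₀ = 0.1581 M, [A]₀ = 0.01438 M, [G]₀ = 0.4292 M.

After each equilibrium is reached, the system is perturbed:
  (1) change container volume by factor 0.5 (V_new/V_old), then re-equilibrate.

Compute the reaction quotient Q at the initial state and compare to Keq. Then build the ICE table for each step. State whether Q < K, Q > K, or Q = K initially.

Q₀ = 0.2469; Q > K (proceeds reverse)

Q₀ = 0.2469 vs Keq = 2.4700e-04 ⇒ Q>K, reverse
Step 1:
                   C          A          G
  init        0.1581    0.01438     0.4292
  Δ          0.02872   -0.01436   -0.01436
  eq          0.1868 2.0780e-05     0.4148
  solve Keq expr → x = -0.01436; check Q = 2.4700e-04
Then change container volume by factor 0.5 (V_new/V_old).
Step 2:
                   C          A          G
  init        0.3736 4.1561e-05     0.8297
  Δ                0          0          0
  eq          0.3736 4.1561e-05     0.8297
  solve Keq expr → x = 0; check Q = 2.4700e-04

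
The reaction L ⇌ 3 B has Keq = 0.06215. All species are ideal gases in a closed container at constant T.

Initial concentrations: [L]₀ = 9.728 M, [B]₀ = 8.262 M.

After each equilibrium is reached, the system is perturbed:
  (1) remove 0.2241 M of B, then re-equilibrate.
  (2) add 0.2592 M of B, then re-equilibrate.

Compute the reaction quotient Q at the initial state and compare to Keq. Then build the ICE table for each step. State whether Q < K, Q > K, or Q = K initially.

Q₀ = 57.97 vs Keq = 0.06215 ⇒ Q>K, reverse
Step 1:
                    L           B
  init          9.728       8.262
  Δ              2.45      -7.351
  eq            12.18      0.9113
  solve Keq expr → x = -2.45; check Q = 0.06215
Then remove 0.2241 M of B.
Step 2:
                    L           B
  init          12.18      0.6872
  Δ          -0.07408      0.2222
  eq             12.1      0.9095
  solve Keq expr → x = 0.07408; check Q = 0.06215
Then add 0.2592 M of B.
Step 3:
                    L           B
  init           12.1       1.169
  Δ           0.08569     -0.2571
  eq            12.19      0.9116
  solve Keq expr → x = -0.08569; check Q = 0.06215

Q₀ = 57.97; Q > K (proceeds reverse)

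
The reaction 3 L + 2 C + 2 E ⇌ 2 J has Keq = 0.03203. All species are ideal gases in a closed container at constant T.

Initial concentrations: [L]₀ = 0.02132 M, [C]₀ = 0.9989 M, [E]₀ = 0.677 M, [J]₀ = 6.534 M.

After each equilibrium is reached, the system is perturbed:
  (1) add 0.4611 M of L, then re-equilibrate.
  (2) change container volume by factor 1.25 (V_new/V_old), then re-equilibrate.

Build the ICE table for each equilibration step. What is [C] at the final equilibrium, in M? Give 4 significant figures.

[C]_eq = 2.317 M

Q₀ = 9.6333e+06 vs Keq = 0.03203 ⇒ Q>K, reverse
Step 1:
                    L           C           E           J
  init        0.02132      0.9989       0.677       6.534
  Δ             2.567       1.711       1.711      -1.711
  eq            2.588        2.71       2.388       4.823
  solve Keq expr → x = -0.8556; check Q = 0.03203
Then add 0.4611 M of L.
Step 2:
                    L           C           E           J
  init          3.049        2.71       2.388       4.823
  Δ           -0.2074     -0.1383     -0.1383      0.1383
  eq            2.842       2.572        2.25       4.961
  solve Keq expr → x = 0.06913; check Q = 0.03203
Then change container volume by factor 1.25 (V_new/V_old).
Step 3:
                    L           C           E           J
  init          2.273       2.057         1.8       3.969
  Δ             0.389      0.2594      0.2594     -0.2594
  eq            2.662       2.317       2.059        3.71
  solve Keq expr → x = -0.1297; check Q = 0.03203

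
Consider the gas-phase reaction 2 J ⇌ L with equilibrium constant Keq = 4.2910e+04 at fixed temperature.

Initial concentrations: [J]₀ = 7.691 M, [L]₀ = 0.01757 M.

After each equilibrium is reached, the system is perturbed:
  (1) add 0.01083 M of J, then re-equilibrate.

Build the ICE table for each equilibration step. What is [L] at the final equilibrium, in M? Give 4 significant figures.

[L]_eq = 3.864 M

Q₀ = 2.9703e-04 vs Keq = 4.2910e+04 ⇒ Q<K, forward
Step 1:
                    J           L
  Initial       7.691     0.01757
  Change       -7.682       3.841
  Equil      0.009482       3.858
  solve Keq expr → x = 3.841; check Q = 4.2910e+04
Then add 0.01083 M of J.
Step 2:
                    J           L
  Initial     0.02031       3.858
  Change     -0.01082    0.005412
  Equil      0.009489       3.864
  solve Keq expr → x = 0.005412; check Q = 4.2910e+04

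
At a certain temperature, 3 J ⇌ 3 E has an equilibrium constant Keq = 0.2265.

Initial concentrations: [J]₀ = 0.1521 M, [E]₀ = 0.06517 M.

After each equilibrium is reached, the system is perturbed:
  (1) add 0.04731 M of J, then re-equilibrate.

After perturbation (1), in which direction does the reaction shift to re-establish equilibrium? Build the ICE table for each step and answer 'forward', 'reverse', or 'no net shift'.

Q₀ = 0.07866 vs Keq = 0.2265 ⇒ Q<K, forward
Step 1:
                    J           E
  Initial      0.1521     0.06517
  Change     -0.01711     0.01711
  Equil         0.135     0.08228
  solve Keq expr → x = 0.005705; check Q = 0.2265
Then add 0.04731 M of J.
Step 2:
                    J           E
  Initial      0.1823     0.08228
  Change     -0.01792     0.01792
  Equil        0.1644      0.1002
  solve Keq expr → x = 0.005972; check Q = 0.2265

Direction: forward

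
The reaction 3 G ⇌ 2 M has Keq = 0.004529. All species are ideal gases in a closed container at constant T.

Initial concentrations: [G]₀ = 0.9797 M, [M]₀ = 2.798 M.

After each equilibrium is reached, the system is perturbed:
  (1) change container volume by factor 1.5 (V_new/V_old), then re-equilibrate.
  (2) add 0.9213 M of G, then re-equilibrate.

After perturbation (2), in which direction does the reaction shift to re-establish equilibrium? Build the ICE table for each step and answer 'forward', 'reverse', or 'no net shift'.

Direction: forward

Q₀ = 8.326 vs Keq = 0.004529 ⇒ Q>K, reverse
Step 1:
                   G          M
  init        0.9797      2.798
  Δ            3.302     -2.202
  eq           4.282     0.5963
  solve Keq expr → x = -1.101; check Q = 0.004529
Then change container volume by factor 1.5 (V_new/V_old).
Step 2:
                   G          M
  init         2.855     0.3976
  Δ            0.087     -0.058
  eq           2.942     0.3396
  solve Keq expr → x = -0.029; check Q = 0.004529
Then add 0.9213 M of G.
Step 3:
                   G          M
  init         3.863     0.3396
  Δ          -0.1987     0.1325
  eq           3.664     0.4721
  solve Keq expr → x = 0.06625; check Q = 0.004529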